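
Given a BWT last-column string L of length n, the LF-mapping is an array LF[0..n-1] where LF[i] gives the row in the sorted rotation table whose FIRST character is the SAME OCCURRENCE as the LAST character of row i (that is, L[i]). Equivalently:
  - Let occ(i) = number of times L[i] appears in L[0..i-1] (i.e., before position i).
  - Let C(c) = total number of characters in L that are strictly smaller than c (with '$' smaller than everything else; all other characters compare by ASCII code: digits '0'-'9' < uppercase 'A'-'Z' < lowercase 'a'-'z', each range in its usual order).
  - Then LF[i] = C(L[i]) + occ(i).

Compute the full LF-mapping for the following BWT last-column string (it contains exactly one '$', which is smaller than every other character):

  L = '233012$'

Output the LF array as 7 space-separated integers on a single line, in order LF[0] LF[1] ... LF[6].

Char counts: '$':1, '0':1, '1':1, '2':2, '3':2
C (first-col start): C('$')=0, C('0')=1, C('1')=2, C('2')=3, C('3')=5
L[0]='2': occ=0, LF[0]=C('2')+0=3+0=3
L[1]='3': occ=0, LF[1]=C('3')+0=5+0=5
L[2]='3': occ=1, LF[2]=C('3')+1=5+1=6
L[3]='0': occ=0, LF[3]=C('0')+0=1+0=1
L[4]='1': occ=0, LF[4]=C('1')+0=2+0=2
L[5]='2': occ=1, LF[5]=C('2')+1=3+1=4
L[6]='$': occ=0, LF[6]=C('$')+0=0+0=0

Answer: 3 5 6 1 2 4 0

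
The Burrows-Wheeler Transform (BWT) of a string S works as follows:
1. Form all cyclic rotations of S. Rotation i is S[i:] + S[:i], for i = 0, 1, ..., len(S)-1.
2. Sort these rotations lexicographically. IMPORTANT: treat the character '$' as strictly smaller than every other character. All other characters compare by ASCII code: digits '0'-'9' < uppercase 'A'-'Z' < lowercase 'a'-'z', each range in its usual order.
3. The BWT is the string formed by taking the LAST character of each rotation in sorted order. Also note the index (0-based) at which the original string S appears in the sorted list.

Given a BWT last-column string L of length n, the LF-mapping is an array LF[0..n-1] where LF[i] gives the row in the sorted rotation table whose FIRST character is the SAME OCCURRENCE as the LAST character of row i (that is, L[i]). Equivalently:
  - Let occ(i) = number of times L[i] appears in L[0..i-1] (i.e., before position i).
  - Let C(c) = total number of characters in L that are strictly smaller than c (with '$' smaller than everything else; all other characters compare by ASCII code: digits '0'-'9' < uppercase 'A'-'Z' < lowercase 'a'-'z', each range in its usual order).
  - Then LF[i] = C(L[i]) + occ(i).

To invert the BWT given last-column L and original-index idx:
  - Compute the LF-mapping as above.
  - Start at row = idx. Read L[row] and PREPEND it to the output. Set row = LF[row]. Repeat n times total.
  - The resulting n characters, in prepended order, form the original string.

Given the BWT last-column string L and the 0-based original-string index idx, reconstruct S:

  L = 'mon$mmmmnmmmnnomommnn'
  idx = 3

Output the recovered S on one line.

Answer: mmmmnononnmmmmnnmmom$

Derivation:
LF mapping: 1 18 12 0 2 3 4 5 13 6 7 8 14 15 19 9 20 10 11 16 17
Walk LF starting at row 3, prepending L[row]:
  step 1: row=3, L[3]='$', prepend. Next row=LF[3]=0
  step 2: row=0, L[0]='m', prepend. Next row=LF[0]=1
  step 3: row=1, L[1]='o', prepend. Next row=LF[1]=18
  step 4: row=18, L[18]='m', prepend. Next row=LF[18]=11
  step 5: row=11, L[11]='m', prepend. Next row=LF[11]=8
  step 6: row=8, L[8]='n', prepend. Next row=LF[8]=13
  step 7: row=13, L[13]='n', prepend. Next row=LF[13]=15
  step 8: row=15, L[15]='m', prepend. Next row=LF[15]=9
  step 9: row=9, L[9]='m', prepend. Next row=LF[9]=6
  step 10: row=6, L[6]='m', prepend. Next row=LF[6]=4
  step 11: row=4, L[4]='m', prepend. Next row=LF[4]=2
  step 12: row=2, L[2]='n', prepend. Next row=LF[2]=12
  step 13: row=12, L[12]='n', prepend. Next row=LF[12]=14
  step 14: row=14, L[14]='o', prepend. Next row=LF[14]=19
  step 15: row=19, L[19]='n', prepend. Next row=LF[19]=16
  step 16: row=16, L[16]='o', prepend. Next row=LF[16]=20
  step 17: row=20, L[20]='n', prepend. Next row=LF[20]=17
  step 18: row=17, L[17]='m', prepend. Next row=LF[17]=10
  step 19: row=10, L[10]='m', prepend. Next row=LF[10]=7
  step 20: row=7, L[7]='m', prepend. Next row=LF[7]=5
  step 21: row=5, L[5]='m', prepend. Next row=LF[5]=3
Reversed output: mmmmnononnmmmmnnmmom$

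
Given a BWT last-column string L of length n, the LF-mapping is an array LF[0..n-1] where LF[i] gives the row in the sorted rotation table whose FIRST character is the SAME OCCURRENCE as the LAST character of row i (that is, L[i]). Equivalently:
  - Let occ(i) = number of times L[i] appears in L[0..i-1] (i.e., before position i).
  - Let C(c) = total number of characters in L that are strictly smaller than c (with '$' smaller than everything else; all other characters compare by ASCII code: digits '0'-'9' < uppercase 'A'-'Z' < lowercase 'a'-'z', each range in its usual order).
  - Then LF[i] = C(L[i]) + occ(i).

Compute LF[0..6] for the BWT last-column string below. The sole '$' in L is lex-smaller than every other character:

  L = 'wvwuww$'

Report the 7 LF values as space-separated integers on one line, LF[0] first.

Answer: 3 2 4 1 5 6 0

Derivation:
Char counts: '$':1, 'u':1, 'v':1, 'w':4
C (first-col start): C('$')=0, C('u')=1, C('v')=2, C('w')=3
L[0]='w': occ=0, LF[0]=C('w')+0=3+0=3
L[1]='v': occ=0, LF[1]=C('v')+0=2+0=2
L[2]='w': occ=1, LF[2]=C('w')+1=3+1=4
L[3]='u': occ=0, LF[3]=C('u')+0=1+0=1
L[4]='w': occ=2, LF[4]=C('w')+2=3+2=5
L[5]='w': occ=3, LF[5]=C('w')+3=3+3=6
L[6]='$': occ=0, LF[6]=C('$')+0=0+0=0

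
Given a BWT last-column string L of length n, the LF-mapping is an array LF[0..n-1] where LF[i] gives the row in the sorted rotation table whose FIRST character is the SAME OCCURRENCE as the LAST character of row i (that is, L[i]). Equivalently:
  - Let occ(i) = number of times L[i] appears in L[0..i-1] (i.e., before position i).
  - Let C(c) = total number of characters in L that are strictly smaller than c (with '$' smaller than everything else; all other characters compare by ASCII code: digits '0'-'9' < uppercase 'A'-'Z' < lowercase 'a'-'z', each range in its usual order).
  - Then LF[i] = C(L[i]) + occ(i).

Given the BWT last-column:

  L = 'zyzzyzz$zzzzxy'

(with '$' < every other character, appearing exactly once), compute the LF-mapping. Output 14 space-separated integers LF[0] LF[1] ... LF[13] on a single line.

Answer: 5 2 6 7 3 8 9 0 10 11 12 13 1 4

Derivation:
Char counts: '$':1, 'x':1, 'y':3, 'z':9
C (first-col start): C('$')=0, C('x')=1, C('y')=2, C('z')=5
L[0]='z': occ=0, LF[0]=C('z')+0=5+0=5
L[1]='y': occ=0, LF[1]=C('y')+0=2+0=2
L[2]='z': occ=1, LF[2]=C('z')+1=5+1=6
L[3]='z': occ=2, LF[3]=C('z')+2=5+2=7
L[4]='y': occ=1, LF[4]=C('y')+1=2+1=3
L[5]='z': occ=3, LF[5]=C('z')+3=5+3=8
L[6]='z': occ=4, LF[6]=C('z')+4=5+4=9
L[7]='$': occ=0, LF[7]=C('$')+0=0+0=0
L[8]='z': occ=5, LF[8]=C('z')+5=5+5=10
L[9]='z': occ=6, LF[9]=C('z')+6=5+6=11
L[10]='z': occ=7, LF[10]=C('z')+7=5+7=12
L[11]='z': occ=8, LF[11]=C('z')+8=5+8=13
L[12]='x': occ=0, LF[12]=C('x')+0=1+0=1
L[13]='y': occ=2, LF[13]=C('y')+2=2+2=4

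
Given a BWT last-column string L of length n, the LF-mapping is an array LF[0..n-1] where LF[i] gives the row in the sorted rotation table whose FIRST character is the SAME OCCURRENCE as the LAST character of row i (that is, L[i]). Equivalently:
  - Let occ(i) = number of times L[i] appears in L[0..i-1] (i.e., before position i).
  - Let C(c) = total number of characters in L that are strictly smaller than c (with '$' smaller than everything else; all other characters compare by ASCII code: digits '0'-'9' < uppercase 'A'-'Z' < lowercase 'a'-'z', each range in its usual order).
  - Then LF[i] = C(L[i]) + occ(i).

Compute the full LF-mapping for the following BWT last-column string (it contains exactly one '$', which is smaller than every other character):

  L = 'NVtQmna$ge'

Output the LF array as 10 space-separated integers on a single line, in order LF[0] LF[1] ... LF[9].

Answer: 1 3 9 2 7 8 4 0 6 5

Derivation:
Char counts: '$':1, 'N':1, 'Q':1, 'V':1, 'a':1, 'e':1, 'g':1, 'm':1, 'n':1, 't':1
C (first-col start): C('$')=0, C('N')=1, C('Q')=2, C('V')=3, C('a')=4, C('e')=5, C('g')=6, C('m')=7, C('n')=8, C('t')=9
L[0]='N': occ=0, LF[0]=C('N')+0=1+0=1
L[1]='V': occ=0, LF[1]=C('V')+0=3+0=3
L[2]='t': occ=0, LF[2]=C('t')+0=9+0=9
L[3]='Q': occ=0, LF[3]=C('Q')+0=2+0=2
L[4]='m': occ=0, LF[4]=C('m')+0=7+0=7
L[5]='n': occ=0, LF[5]=C('n')+0=8+0=8
L[6]='a': occ=0, LF[6]=C('a')+0=4+0=4
L[7]='$': occ=0, LF[7]=C('$')+0=0+0=0
L[8]='g': occ=0, LF[8]=C('g')+0=6+0=6
L[9]='e': occ=0, LF[9]=C('e')+0=5+0=5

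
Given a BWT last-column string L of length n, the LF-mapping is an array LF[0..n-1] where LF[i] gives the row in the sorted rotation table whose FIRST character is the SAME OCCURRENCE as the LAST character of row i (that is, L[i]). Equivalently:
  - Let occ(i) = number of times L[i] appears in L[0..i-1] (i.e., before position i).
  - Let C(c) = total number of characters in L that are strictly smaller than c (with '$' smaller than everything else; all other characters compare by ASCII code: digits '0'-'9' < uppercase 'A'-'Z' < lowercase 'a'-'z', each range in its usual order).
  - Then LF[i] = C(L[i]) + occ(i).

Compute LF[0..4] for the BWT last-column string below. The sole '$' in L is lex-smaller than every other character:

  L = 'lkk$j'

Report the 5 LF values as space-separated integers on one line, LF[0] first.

Char counts: '$':1, 'j':1, 'k':2, 'l':1
C (first-col start): C('$')=0, C('j')=1, C('k')=2, C('l')=4
L[0]='l': occ=0, LF[0]=C('l')+0=4+0=4
L[1]='k': occ=0, LF[1]=C('k')+0=2+0=2
L[2]='k': occ=1, LF[2]=C('k')+1=2+1=3
L[3]='$': occ=0, LF[3]=C('$')+0=0+0=0
L[4]='j': occ=0, LF[4]=C('j')+0=1+0=1

Answer: 4 2 3 0 1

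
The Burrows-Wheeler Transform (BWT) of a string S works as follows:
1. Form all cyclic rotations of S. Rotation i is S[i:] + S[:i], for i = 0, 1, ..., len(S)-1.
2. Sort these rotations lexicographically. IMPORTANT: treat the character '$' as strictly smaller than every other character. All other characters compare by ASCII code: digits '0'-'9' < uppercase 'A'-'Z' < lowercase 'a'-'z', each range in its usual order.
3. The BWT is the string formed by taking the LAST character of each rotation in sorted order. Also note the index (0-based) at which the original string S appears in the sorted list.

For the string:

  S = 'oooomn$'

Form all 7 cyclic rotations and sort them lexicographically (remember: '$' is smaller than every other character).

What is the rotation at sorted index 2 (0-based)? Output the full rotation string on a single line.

All 7 rotations (rotation i = S[i:]+S[:i]):
  rot[0] = oooomn$
  rot[1] = ooomn$o
  rot[2] = oomn$oo
  rot[3] = omn$ooo
  rot[4] = mn$oooo
  rot[5] = n$oooom
  rot[6] = $oooomn
Sorted (with $ < everything):
  sorted[0] = $oooomn
  sorted[1] = mn$oooo
  sorted[2] = n$oooom
  sorted[3] = omn$ooo
  sorted[4] = oomn$oo
  sorted[5] = ooomn$o
  sorted[6] = oooomn$
sorted[2] = n$oooom

Answer: n$oooom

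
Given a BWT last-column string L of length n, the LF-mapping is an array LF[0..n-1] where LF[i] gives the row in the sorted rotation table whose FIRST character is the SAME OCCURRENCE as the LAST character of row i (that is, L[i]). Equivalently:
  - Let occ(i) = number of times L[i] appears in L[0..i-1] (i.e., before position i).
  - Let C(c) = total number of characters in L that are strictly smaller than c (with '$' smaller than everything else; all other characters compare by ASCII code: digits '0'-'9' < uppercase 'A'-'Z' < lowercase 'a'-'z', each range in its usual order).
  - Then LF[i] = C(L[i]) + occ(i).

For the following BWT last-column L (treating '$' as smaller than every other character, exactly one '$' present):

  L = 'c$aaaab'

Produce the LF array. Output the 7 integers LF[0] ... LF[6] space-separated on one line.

Char counts: '$':1, 'a':4, 'b':1, 'c':1
C (first-col start): C('$')=0, C('a')=1, C('b')=5, C('c')=6
L[0]='c': occ=0, LF[0]=C('c')+0=6+0=6
L[1]='$': occ=0, LF[1]=C('$')+0=0+0=0
L[2]='a': occ=0, LF[2]=C('a')+0=1+0=1
L[3]='a': occ=1, LF[3]=C('a')+1=1+1=2
L[4]='a': occ=2, LF[4]=C('a')+2=1+2=3
L[5]='a': occ=3, LF[5]=C('a')+3=1+3=4
L[6]='b': occ=0, LF[6]=C('b')+0=5+0=5

Answer: 6 0 1 2 3 4 5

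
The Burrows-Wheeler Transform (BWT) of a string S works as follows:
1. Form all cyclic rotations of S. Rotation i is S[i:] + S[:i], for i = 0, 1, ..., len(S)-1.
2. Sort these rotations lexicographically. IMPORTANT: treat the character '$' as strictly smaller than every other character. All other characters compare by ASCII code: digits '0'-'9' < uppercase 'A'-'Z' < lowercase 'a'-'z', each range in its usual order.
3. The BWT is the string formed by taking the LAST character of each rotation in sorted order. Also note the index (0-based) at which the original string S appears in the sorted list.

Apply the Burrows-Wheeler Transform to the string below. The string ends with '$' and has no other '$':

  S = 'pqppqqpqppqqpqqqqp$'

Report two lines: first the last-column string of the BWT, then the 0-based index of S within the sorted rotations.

Answer: pqqq$qppqqppqqqppqp
4

Derivation:
All 19 rotations (rotation i = S[i:]+S[:i]):
  rot[0] = pqppqqpqppqqpqqqqp$
  rot[1] = qppqqpqppqqpqqqqp$p
  rot[2] = ppqqpqppqqpqqqqp$pq
  rot[3] = pqqpqppqqpqqqqp$pqp
  rot[4] = qqpqppqqpqqqqp$pqpp
  rot[5] = qpqppqqpqqqqp$pqppq
  rot[6] = pqppqqpqqqqp$pqppqq
  rot[7] = qppqqpqqqqp$pqppqqp
  rot[8] = ppqqpqqqqp$pqppqqpq
  rot[9] = pqqpqqqqp$pqppqqpqp
  rot[10] = qqpqqqqp$pqppqqpqpp
  rot[11] = qpqqqqp$pqppqqpqppq
  rot[12] = pqqqqp$pqppqqpqppqq
  rot[13] = qqqqp$pqppqqpqppqqp
  rot[14] = qqqp$pqppqqpqppqqpq
  rot[15] = qqp$pqppqqpqppqqpqq
  rot[16] = qp$pqppqqpqppqqpqqq
  rot[17] = p$pqppqqpqppqqpqqqq
  rot[18] = $pqppqqpqppqqpqqqqp
Sorted (with $ < everything):
  sorted[0] = $pqppqqpqppqqpqqqqp  (last char: 'p')
  sorted[1] = p$pqppqqpqppqqpqqqq  (last char: 'q')
  sorted[2] = ppqqpqppqqpqqqqp$pq  (last char: 'q')
  sorted[3] = ppqqpqqqqp$pqppqqpq  (last char: 'q')
  sorted[4] = pqppqqpqppqqpqqqqp$  (last char: '$')
  sorted[5] = pqppqqpqqqqp$pqppqq  (last char: 'q')
  sorted[6] = pqqpqppqqpqqqqp$pqp  (last char: 'p')
  sorted[7] = pqqpqqqqp$pqppqqpqp  (last char: 'p')
  sorted[8] = pqqqqp$pqppqqpqppqq  (last char: 'q')
  sorted[9] = qp$pqppqqpqppqqpqqq  (last char: 'q')
  sorted[10] = qppqqpqppqqpqqqqp$p  (last char: 'p')
  sorted[11] = qppqqpqqqqp$pqppqqp  (last char: 'p')
  sorted[12] = qpqppqqpqqqqp$pqppq  (last char: 'q')
  sorted[13] = qpqqqqp$pqppqqpqppq  (last char: 'q')
  sorted[14] = qqp$pqppqqpqppqqpqq  (last char: 'q')
  sorted[15] = qqpqppqqpqqqqp$pqpp  (last char: 'p')
  sorted[16] = qqpqqqqp$pqppqqpqpp  (last char: 'p')
  sorted[17] = qqqp$pqppqqpqppqqpq  (last char: 'q')
  sorted[18] = qqqqp$pqppqqpqppqqp  (last char: 'p')
Last column: pqqq$qppqqppqqqppqp
Original string S is at sorted index 4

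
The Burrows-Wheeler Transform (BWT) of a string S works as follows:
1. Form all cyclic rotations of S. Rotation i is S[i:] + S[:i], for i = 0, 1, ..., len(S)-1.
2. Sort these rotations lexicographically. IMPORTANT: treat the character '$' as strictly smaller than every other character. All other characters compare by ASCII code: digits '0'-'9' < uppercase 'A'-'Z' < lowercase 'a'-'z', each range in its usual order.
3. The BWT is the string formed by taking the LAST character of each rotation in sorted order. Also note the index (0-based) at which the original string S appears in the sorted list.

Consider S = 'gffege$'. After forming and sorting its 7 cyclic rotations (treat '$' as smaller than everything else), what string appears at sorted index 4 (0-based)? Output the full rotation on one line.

Answer: ffege$g

Derivation:
All 7 rotations (rotation i = S[i:]+S[:i]):
  rot[0] = gffege$
  rot[1] = ffege$g
  rot[2] = fege$gf
  rot[3] = ege$gff
  rot[4] = ge$gffe
  rot[5] = e$gffeg
  rot[6] = $gffege
Sorted (with $ < everything):
  sorted[0] = $gffege
  sorted[1] = e$gffeg
  sorted[2] = ege$gff
  sorted[3] = fege$gf
  sorted[4] = ffege$g
  sorted[5] = ge$gffe
  sorted[6] = gffege$
sorted[4] = ffege$g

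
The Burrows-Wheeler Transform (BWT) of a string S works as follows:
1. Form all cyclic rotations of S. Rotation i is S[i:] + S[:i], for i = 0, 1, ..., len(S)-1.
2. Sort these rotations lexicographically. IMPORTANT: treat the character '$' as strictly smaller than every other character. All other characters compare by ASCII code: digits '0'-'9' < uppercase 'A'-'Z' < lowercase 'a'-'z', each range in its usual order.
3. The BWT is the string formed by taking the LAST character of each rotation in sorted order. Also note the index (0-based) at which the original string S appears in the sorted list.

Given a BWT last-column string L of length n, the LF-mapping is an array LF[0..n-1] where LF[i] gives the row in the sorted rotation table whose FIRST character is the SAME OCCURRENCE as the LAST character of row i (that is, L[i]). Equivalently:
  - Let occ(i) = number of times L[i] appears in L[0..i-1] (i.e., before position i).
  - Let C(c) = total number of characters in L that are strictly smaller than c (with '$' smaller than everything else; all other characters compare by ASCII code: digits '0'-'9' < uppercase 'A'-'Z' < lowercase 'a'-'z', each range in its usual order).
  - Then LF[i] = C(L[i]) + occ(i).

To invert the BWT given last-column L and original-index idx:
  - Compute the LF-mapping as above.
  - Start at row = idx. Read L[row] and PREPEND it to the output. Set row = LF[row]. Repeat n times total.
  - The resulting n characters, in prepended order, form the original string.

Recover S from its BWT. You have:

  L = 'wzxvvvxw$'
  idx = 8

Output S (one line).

LF mapping: 4 8 6 1 2 3 7 5 0
Walk LF starting at row 8, prepending L[row]:
  step 1: row=8, L[8]='$', prepend. Next row=LF[8]=0
  step 2: row=0, L[0]='w', prepend. Next row=LF[0]=4
  step 3: row=4, L[4]='v', prepend. Next row=LF[4]=2
  step 4: row=2, L[2]='x', prepend. Next row=LF[2]=6
  step 5: row=6, L[6]='x', prepend. Next row=LF[6]=7
  step 6: row=7, L[7]='w', prepend. Next row=LF[7]=5
  step 7: row=5, L[5]='v', prepend. Next row=LF[5]=3
  step 8: row=3, L[3]='v', prepend. Next row=LF[3]=1
  step 9: row=1, L[1]='z', prepend. Next row=LF[1]=8
Reversed output: zvvwxxvw$

Answer: zvvwxxvw$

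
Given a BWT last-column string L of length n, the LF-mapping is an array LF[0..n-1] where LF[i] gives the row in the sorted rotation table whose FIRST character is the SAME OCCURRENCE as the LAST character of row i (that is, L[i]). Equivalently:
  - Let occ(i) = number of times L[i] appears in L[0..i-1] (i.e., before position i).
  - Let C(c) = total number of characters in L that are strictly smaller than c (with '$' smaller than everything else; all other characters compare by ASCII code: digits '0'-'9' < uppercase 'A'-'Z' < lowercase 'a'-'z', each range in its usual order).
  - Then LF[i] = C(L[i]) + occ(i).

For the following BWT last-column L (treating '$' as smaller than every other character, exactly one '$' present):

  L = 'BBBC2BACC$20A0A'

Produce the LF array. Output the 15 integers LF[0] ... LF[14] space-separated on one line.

Answer: 8 9 10 12 3 11 5 13 14 0 4 1 6 2 7

Derivation:
Char counts: '$':1, '0':2, '2':2, 'A':3, 'B':4, 'C':3
C (first-col start): C('$')=0, C('0')=1, C('2')=3, C('A')=5, C('B')=8, C('C')=12
L[0]='B': occ=0, LF[0]=C('B')+0=8+0=8
L[1]='B': occ=1, LF[1]=C('B')+1=8+1=9
L[2]='B': occ=2, LF[2]=C('B')+2=8+2=10
L[3]='C': occ=0, LF[3]=C('C')+0=12+0=12
L[4]='2': occ=0, LF[4]=C('2')+0=3+0=3
L[5]='B': occ=3, LF[5]=C('B')+3=8+3=11
L[6]='A': occ=0, LF[6]=C('A')+0=5+0=5
L[7]='C': occ=1, LF[7]=C('C')+1=12+1=13
L[8]='C': occ=2, LF[8]=C('C')+2=12+2=14
L[9]='$': occ=0, LF[9]=C('$')+0=0+0=0
L[10]='2': occ=1, LF[10]=C('2')+1=3+1=4
L[11]='0': occ=0, LF[11]=C('0')+0=1+0=1
L[12]='A': occ=1, LF[12]=C('A')+1=5+1=6
L[13]='0': occ=1, LF[13]=C('0')+1=1+1=2
L[14]='A': occ=2, LF[14]=C('A')+2=5+2=7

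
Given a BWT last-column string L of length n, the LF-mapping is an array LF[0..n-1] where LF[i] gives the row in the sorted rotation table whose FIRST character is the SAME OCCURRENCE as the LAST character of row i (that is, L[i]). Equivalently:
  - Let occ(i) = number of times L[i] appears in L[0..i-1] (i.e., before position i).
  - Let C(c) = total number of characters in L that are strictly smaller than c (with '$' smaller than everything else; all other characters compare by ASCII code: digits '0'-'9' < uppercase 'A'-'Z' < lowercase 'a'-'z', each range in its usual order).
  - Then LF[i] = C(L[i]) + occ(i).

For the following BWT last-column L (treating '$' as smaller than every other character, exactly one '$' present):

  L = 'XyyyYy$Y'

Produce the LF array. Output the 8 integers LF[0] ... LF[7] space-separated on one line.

Answer: 1 4 5 6 2 7 0 3

Derivation:
Char counts: '$':1, 'X':1, 'Y':2, 'y':4
C (first-col start): C('$')=0, C('X')=1, C('Y')=2, C('y')=4
L[0]='X': occ=0, LF[0]=C('X')+0=1+0=1
L[1]='y': occ=0, LF[1]=C('y')+0=4+0=4
L[2]='y': occ=1, LF[2]=C('y')+1=4+1=5
L[3]='y': occ=2, LF[3]=C('y')+2=4+2=6
L[4]='Y': occ=0, LF[4]=C('Y')+0=2+0=2
L[5]='y': occ=3, LF[5]=C('y')+3=4+3=7
L[6]='$': occ=0, LF[6]=C('$')+0=0+0=0
L[7]='Y': occ=1, LF[7]=C('Y')+1=2+1=3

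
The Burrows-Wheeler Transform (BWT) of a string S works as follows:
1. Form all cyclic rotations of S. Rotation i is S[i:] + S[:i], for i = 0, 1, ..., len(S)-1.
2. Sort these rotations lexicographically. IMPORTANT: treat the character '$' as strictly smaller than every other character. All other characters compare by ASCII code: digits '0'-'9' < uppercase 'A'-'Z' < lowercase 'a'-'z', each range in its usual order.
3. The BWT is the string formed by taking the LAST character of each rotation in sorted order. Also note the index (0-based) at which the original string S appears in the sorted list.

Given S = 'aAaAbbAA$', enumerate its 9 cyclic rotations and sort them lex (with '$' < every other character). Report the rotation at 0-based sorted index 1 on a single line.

All 9 rotations (rotation i = S[i:]+S[:i]):
  rot[0] = aAaAbbAA$
  rot[1] = AaAbbAA$a
  rot[2] = aAbbAA$aA
  rot[3] = AbbAA$aAa
  rot[4] = bbAA$aAaA
  rot[5] = bAA$aAaAb
  rot[6] = AA$aAaAbb
  rot[7] = A$aAaAbbA
  rot[8] = $aAaAbbAA
Sorted (with $ < everything):
  sorted[0] = $aAaAbbAA
  sorted[1] = A$aAaAbbA
  sorted[2] = AA$aAaAbb
  sorted[3] = AaAbbAA$a
  sorted[4] = AbbAA$aAa
  sorted[5] = aAaAbbAA$
  sorted[6] = aAbbAA$aA
  sorted[7] = bAA$aAaAb
  sorted[8] = bbAA$aAaA
sorted[1] = A$aAaAbbA

Answer: A$aAaAbbA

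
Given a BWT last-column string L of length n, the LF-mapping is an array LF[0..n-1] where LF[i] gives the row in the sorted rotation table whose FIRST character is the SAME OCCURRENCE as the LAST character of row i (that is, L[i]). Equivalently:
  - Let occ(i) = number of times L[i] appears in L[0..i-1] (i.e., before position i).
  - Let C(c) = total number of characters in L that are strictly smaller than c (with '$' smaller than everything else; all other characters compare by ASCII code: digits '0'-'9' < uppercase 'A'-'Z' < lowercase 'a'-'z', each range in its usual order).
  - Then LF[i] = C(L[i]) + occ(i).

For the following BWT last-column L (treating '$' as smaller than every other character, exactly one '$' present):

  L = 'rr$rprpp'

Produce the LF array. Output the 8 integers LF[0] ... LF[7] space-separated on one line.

Char counts: '$':1, 'p':3, 'r':4
C (first-col start): C('$')=0, C('p')=1, C('r')=4
L[0]='r': occ=0, LF[0]=C('r')+0=4+0=4
L[1]='r': occ=1, LF[1]=C('r')+1=4+1=5
L[2]='$': occ=0, LF[2]=C('$')+0=0+0=0
L[3]='r': occ=2, LF[3]=C('r')+2=4+2=6
L[4]='p': occ=0, LF[4]=C('p')+0=1+0=1
L[5]='r': occ=3, LF[5]=C('r')+3=4+3=7
L[6]='p': occ=1, LF[6]=C('p')+1=1+1=2
L[7]='p': occ=2, LF[7]=C('p')+2=1+2=3

Answer: 4 5 0 6 1 7 2 3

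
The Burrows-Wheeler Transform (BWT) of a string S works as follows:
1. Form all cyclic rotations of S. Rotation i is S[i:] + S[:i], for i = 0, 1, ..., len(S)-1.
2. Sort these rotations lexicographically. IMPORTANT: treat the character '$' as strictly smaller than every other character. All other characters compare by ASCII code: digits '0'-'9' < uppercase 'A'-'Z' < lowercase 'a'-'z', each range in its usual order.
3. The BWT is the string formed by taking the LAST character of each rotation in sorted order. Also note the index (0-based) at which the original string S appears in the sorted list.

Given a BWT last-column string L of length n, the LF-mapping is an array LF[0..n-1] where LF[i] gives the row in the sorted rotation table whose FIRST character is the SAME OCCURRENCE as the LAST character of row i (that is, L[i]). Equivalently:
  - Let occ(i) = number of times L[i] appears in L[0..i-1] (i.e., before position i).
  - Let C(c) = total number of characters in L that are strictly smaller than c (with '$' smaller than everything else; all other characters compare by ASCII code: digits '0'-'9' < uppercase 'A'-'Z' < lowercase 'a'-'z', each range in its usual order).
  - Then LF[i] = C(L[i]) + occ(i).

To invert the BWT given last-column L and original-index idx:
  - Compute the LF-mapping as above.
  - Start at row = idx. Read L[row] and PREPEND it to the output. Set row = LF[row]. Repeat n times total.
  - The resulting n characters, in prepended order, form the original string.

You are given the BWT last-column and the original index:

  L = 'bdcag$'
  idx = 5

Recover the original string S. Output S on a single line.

LF mapping: 2 4 3 1 5 0
Walk LF starting at row 5, prepending L[row]:
  step 1: row=5, L[5]='$', prepend. Next row=LF[5]=0
  step 2: row=0, L[0]='b', prepend. Next row=LF[0]=2
  step 3: row=2, L[2]='c', prepend. Next row=LF[2]=3
  step 4: row=3, L[3]='a', prepend. Next row=LF[3]=1
  step 5: row=1, L[1]='d', prepend. Next row=LF[1]=4
  step 6: row=4, L[4]='g', prepend. Next row=LF[4]=5
Reversed output: gdacb$

Answer: gdacb$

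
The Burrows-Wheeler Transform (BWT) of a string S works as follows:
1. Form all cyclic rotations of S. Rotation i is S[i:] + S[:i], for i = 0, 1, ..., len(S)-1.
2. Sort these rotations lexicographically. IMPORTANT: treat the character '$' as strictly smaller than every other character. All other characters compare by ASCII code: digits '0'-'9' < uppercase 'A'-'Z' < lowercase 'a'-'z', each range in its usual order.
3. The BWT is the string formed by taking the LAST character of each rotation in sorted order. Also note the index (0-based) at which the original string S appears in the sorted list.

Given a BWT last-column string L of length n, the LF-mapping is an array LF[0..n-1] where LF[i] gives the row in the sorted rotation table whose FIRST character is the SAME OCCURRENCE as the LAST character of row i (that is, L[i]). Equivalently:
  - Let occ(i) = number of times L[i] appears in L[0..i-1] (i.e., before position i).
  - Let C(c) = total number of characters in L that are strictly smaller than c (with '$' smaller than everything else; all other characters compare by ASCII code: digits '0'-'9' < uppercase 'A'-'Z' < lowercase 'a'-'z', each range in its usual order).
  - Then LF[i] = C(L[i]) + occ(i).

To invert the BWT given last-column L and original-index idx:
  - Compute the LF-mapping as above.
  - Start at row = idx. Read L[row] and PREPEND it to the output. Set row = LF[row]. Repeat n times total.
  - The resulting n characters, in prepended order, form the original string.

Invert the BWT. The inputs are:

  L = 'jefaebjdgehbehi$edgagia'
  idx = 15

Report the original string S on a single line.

Answer: ghfaigeaajddheebbeegij$

Derivation:
LF mapping: 21 8 13 1 9 4 22 6 14 10 17 5 11 18 19 0 12 7 15 2 16 20 3
Walk LF starting at row 15, prepending L[row]:
  step 1: row=15, L[15]='$', prepend. Next row=LF[15]=0
  step 2: row=0, L[0]='j', prepend. Next row=LF[0]=21
  step 3: row=21, L[21]='i', prepend. Next row=LF[21]=20
  step 4: row=20, L[20]='g', prepend. Next row=LF[20]=16
  step 5: row=16, L[16]='e', prepend. Next row=LF[16]=12
  step 6: row=12, L[12]='e', prepend. Next row=LF[12]=11
  step 7: row=11, L[11]='b', prepend. Next row=LF[11]=5
  step 8: row=5, L[5]='b', prepend. Next row=LF[5]=4
  step 9: row=4, L[4]='e', prepend. Next row=LF[4]=9
  step 10: row=9, L[9]='e', prepend. Next row=LF[9]=10
  step 11: row=10, L[10]='h', prepend. Next row=LF[10]=17
  step 12: row=17, L[17]='d', prepend. Next row=LF[17]=7
  step 13: row=7, L[7]='d', prepend. Next row=LF[7]=6
  step 14: row=6, L[6]='j', prepend. Next row=LF[6]=22
  step 15: row=22, L[22]='a', prepend. Next row=LF[22]=3
  step 16: row=3, L[3]='a', prepend. Next row=LF[3]=1
  step 17: row=1, L[1]='e', prepend. Next row=LF[1]=8
  step 18: row=8, L[8]='g', prepend. Next row=LF[8]=14
  step 19: row=14, L[14]='i', prepend. Next row=LF[14]=19
  step 20: row=19, L[19]='a', prepend. Next row=LF[19]=2
  step 21: row=2, L[2]='f', prepend. Next row=LF[2]=13
  step 22: row=13, L[13]='h', prepend. Next row=LF[13]=18
  step 23: row=18, L[18]='g', prepend. Next row=LF[18]=15
Reversed output: ghfaigeaajddheebbeegij$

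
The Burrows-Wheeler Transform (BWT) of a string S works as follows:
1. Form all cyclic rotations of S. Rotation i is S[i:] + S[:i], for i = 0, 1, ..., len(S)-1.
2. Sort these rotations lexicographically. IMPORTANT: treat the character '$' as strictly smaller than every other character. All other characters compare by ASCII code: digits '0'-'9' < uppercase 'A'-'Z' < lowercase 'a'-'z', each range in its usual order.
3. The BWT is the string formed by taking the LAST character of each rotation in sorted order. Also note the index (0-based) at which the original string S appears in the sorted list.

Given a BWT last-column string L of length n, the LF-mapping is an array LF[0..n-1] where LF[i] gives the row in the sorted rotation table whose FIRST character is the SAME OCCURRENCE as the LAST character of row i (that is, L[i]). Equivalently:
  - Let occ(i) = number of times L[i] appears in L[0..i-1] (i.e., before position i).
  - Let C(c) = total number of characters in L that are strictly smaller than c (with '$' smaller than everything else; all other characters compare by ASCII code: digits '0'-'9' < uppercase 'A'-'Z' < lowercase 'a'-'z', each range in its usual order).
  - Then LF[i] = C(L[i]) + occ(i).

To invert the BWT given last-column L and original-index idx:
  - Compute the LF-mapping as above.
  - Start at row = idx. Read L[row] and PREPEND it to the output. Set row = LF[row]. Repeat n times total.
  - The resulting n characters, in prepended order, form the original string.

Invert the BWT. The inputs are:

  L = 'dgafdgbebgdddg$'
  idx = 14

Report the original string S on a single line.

LF mapping: 4 11 1 10 5 12 2 9 3 13 6 7 8 14 0
Walk LF starting at row 14, prepending L[row]:
  step 1: row=14, L[14]='$', prepend. Next row=LF[14]=0
  step 2: row=0, L[0]='d', prepend. Next row=LF[0]=4
  step 3: row=4, L[4]='d', prepend. Next row=LF[4]=5
  step 4: row=5, L[5]='g', prepend. Next row=LF[5]=12
  step 5: row=12, L[12]='d', prepend. Next row=LF[12]=8
  step 6: row=8, L[8]='b', prepend. Next row=LF[8]=3
  step 7: row=3, L[3]='f', prepend. Next row=LF[3]=10
  step 8: row=10, L[10]='d', prepend. Next row=LF[10]=6
  step 9: row=6, L[6]='b', prepend. Next row=LF[6]=2
  step 10: row=2, L[2]='a', prepend. Next row=LF[2]=1
  step 11: row=1, L[1]='g', prepend. Next row=LF[1]=11
  step 12: row=11, L[11]='d', prepend. Next row=LF[11]=7
  step 13: row=7, L[7]='e', prepend. Next row=LF[7]=9
  step 14: row=9, L[9]='g', prepend. Next row=LF[9]=13
  step 15: row=13, L[13]='g', prepend. Next row=LF[13]=14
Reversed output: ggedgabdfbdgdd$

Answer: ggedgabdfbdgdd$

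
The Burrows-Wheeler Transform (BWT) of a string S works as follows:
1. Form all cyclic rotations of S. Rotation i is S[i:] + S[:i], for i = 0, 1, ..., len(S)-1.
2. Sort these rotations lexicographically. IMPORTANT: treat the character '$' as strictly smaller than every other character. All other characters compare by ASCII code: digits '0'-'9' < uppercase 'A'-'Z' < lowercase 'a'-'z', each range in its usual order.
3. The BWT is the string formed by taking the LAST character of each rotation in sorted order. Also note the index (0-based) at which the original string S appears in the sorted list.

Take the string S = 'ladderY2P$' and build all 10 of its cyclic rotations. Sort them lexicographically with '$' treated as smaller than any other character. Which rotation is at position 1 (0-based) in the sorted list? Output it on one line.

Answer: 2P$ladderY

Derivation:
All 10 rotations (rotation i = S[i:]+S[:i]):
  rot[0] = ladderY2P$
  rot[1] = adderY2P$l
  rot[2] = dderY2P$la
  rot[3] = derY2P$lad
  rot[4] = erY2P$ladd
  rot[5] = rY2P$ladde
  rot[6] = Y2P$ladder
  rot[7] = 2P$ladderY
  rot[8] = P$ladderY2
  rot[9] = $ladderY2P
Sorted (with $ < everything):
  sorted[0] = $ladderY2P
  sorted[1] = 2P$ladderY
  sorted[2] = P$ladderY2
  sorted[3] = Y2P$ladder
  sorted[4] = adderY2P$l
  sorted[5] = dderY2P$la
  sorted[6] = derY2P$lad
  sorted[7] = erY2P$ladd
  sorted[8] = ladderY2P$
  sorted[9] = rY2P$ladde
sorted[1] = 2P$ladderY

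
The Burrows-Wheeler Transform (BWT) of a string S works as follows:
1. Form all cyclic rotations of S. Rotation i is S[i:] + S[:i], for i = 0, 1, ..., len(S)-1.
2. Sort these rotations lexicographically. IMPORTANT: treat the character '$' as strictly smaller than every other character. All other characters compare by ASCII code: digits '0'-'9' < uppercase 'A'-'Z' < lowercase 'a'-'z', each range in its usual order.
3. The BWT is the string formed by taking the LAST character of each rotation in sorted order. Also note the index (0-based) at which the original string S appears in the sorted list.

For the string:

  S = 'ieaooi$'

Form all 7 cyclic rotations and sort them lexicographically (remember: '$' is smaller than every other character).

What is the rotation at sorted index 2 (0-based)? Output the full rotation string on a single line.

All 7 rotations (rotation i = S[i:]+S[:i]):
  rot[0] = ieaooi$
  rot[1] = eaooi$i
  rot[2] = aooi$ie
  rot[3] = ooi$iea
  rot[4] = oi$ieao
  rot[5] = i$ieaoo
  rot[6] = $ieaooi
Sorted (with $ < everything):
  sorted[0] = $ieaooi
  sorted[1] = aooi$ie
  sorted[2] = eaooi$i
  sorted[3] = i$ieaoo
  sorted[4] = ieaooi$
  sorted[5] = oi$ieao
  sorted[6] = ooi$iea
sorted[2] = eaooi$i

Answer: eaooi$i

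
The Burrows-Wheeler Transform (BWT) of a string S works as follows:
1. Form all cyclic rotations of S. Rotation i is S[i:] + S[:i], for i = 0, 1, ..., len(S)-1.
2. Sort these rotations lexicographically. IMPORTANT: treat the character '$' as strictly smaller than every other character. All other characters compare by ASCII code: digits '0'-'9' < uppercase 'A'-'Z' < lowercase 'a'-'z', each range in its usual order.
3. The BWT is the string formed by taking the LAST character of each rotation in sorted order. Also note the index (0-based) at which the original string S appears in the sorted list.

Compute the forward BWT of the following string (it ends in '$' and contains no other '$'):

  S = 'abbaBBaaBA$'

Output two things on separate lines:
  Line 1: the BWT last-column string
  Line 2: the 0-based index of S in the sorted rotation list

Answer: ABaaBabB$ba
8

Derivation:
All 11 rotations (rotation i = S[i:]+S[:i]):
  rot[0] = abbaBBaaBA$
  rot[1] = bbaBBaaBA$a
  rot[2] = baBBaaBA$ab
  rot[3] = aBBaaBA$abb
  rot[4] = BBaaBA$abba
  rot[5] = BaaBA$abbaB
  rot[6] = aaBA$abbaBB
  rot[7] = aBA$abbaBBa
  rot[8] = BA$abbaBBaa
  rot[9] = A$abbaBBaaB
  rot[10] = $abbaBBaaBA
Sorted (with $ < everything):
  sorted[0] = $abbaBBaaBA  (last char: 'A')
  sorted[1] = A$abbaBBaaB  (last char: 'B')
  sorted[2] = BA$abbaBBaa  (last char: 'a')
  sorted[3] = BBaaBA$abba  (last char: 'a')
  sorted[4] = BaaBA$abbaB  (last char: 'B')
  sorted[5] = aBA$abbaBBa  (last char: 'a')
  sorted[6] = aBBaaBA$abb  (last char: 'b')
  sorted[7] = aaBA$abbaBB  (last char: 'B')
  sorted[8] = abbaBBaaBA$  (last char: '$')
  sorted[9] = baBBaaBA$ab  (last char: 'b')
  sorted[10] = bbaBBaaBA$a  (last char: 'a')
Last column: ABaaBabB$ba
Original string S is at sorted index 8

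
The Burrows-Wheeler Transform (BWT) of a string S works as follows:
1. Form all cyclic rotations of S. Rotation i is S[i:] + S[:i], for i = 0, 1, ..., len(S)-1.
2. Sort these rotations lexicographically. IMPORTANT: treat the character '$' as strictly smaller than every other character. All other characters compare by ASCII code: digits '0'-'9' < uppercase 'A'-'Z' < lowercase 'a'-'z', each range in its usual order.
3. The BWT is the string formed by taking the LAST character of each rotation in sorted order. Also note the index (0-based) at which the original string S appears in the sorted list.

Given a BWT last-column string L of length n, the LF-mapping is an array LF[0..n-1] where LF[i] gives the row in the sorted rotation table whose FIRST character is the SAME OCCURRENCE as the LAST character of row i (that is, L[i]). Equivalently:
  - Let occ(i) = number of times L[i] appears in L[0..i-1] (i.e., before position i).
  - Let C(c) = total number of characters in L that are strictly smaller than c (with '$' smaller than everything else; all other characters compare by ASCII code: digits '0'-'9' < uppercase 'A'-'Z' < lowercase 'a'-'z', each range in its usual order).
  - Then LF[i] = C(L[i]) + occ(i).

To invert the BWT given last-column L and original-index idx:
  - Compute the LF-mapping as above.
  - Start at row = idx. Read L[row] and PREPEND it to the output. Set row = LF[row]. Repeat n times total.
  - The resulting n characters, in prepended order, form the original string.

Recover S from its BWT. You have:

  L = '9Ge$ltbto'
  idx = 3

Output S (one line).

LF mapping: 1 2 4 0 5 7 3 8 6
Walk LF starting at row 3, prepending L[row]:
  step 1: row=3, L[3]='$', prepend. Next row=LF[3]=0
  step 2: row=0, L[0]='9', prepend. Next row=LF[0]=1
  step 3: row=1, L[1]='G', prepend. Next row=LF[1]=2
  step 4: row=2, L[2]='e', prepend. Next row=LF[2]=4
  step 5: row=4, L[4]='l', prepend. Next row=LF[4]=5
  step 6: row=5, L[5]='t', prepend. Next row=LF[5]=7
  step 7: row=7, L[7]='t', prepend. Next row=LF[7]=8
  step 8: row=8, L[8]='o', prepend. Next row=LF[8]=6
  step 9: row=6, L[6]='b', prepend. Next row=LF[6]=3
Reversed output: bottleG9$

Answer: bottleG9$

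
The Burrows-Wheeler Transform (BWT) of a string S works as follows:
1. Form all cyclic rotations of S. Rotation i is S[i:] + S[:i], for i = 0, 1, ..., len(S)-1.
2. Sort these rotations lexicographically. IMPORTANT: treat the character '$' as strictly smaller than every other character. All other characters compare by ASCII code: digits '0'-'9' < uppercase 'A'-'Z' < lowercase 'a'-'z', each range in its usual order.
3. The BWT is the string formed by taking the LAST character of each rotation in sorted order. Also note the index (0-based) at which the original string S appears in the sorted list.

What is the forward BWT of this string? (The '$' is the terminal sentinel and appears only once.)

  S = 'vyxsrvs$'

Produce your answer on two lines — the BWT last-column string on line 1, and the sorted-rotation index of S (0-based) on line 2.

All 8 rotations (rotation i = S[i:]+S[:i]):
  rot[0] = vyxsrvs$
  rot[1] = yxsrvs$v
  rot[2] = xsrvs$vy
  rot[3] = srvs$vyx
  rot[4] = rvs$vyxs
  rot[5] = vs$vyxsr
  rot[6] = s$vyxsrv
  rot[7] = $vyxsrvs
Sorted (with $ < everything):
  sorted[0] = $vyxsrvs  (last char: 's')
  sorted[1] = rvs$vyxs  (last char: 's')
  sorted[2] = s$vyxsrv  (last char: 'v')
  sorted[3] = srvs$vyx  (last char: 'x')
  sorted[4] = vs$vyxsr  (last char: 'r')
  sorted[5] = vyxsrvs$  (last char: '$')
  sorted[6] = xsrvs$vy  (last char: 'y')
  sorted[7] = yxsrvs$v  (last char: 'v')
Last column: ssvxr$yv
Original string S is at sorted index 5

Answer: ssvxr$yv
5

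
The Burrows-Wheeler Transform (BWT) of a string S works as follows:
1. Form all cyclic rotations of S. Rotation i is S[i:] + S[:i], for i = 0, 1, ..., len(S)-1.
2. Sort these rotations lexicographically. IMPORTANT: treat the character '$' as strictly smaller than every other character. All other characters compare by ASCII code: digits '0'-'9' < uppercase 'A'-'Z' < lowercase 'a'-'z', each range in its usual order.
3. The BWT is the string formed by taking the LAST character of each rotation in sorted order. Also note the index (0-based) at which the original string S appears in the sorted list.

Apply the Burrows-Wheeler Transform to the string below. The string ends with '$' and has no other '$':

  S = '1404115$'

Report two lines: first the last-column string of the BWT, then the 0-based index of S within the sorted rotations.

All 8 rotations (rotation i = S[i:]+S[:i]):
  rot[0] = 1404115$
  rot[1] = 404115$1
  rot[2] = 04115$14
  rot[3] = 4115$140
  rot[4] = 115$1404
  rot[5] = 15$14041
  rot[6] = 5$140411
  rot[7] = $1404115
Sorted (with $ < everything):
  sorted[0] = $1404115  (last char: '5')
  sorted[1] = 04115$14  (last char: '4')
  sorted[2] = 115$1404  (last char: '4')
  sorted[3] = 1404115$  (last char: '$')
  sorted[4] = 15$14041  (last char: '1')
  sorted[5] = 404115$1  (last char: '1')
  sorted[6] = 4115$140  (last char: '0')
  sorted[7] = 5$140411  (last char: '1')
Last column: 544$1101
Original string S is at sorted index 3

Answer: 544$1101
3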